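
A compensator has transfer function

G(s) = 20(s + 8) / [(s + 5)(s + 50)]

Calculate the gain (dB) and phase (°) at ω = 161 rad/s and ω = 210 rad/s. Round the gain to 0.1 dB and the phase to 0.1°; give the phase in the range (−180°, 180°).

At s = jω = j161:
zero (s+8): 8 + j161 → |·| = √(8²+161²) = √25985 ≈ 161.2, ∠ = arctan(161/8) ≈ 87.16°
pole (s+5): 5 + j161 → |·| = √(5²+161²) = √25946 ≈ 161.08, ∠ = arctan(161/5) ≈ 88.22°
pole (s+50): 50 + j161 → |·| = √(50²+161²) = √28421 ≈ 168.59, ∠ = arctan(161/50) ≈ 72.75°
|G| = 20 · 161.2 / 27156 ≈ 0.11872
Gain = 20 log₁₀(0.11872) ≈ -18.51 dB
∠G = 87.16° − 160.97° = -73.81°

At s = jω = j210:
zero (s+8): 8 + j210 → |·| = √(8²+210²) = √44164 ≈ 210.15, ∠ = arctan(210/8) ≈ 87.82°
pole (s+5): 5 + j210 → |·| = √(5²+210²) = √44125 ≈ 210.06, ∠ = arctan(210/5) ≈ 88.64°
pole (s+50): 50 + j210 → |·| = √(50²+210²) = √46600 ≈ 215.87, ∠ = arctan(210/50) ≈ 76.61°
|G| = 20 · 210.15 / 45346 ≈ 0.092687
Gain = 20 log₁₀(0.092687) ≈ -20.66 dB
∠G = 87.82° − 165.25° = -77.43°

ω = 161: -18.5 dB, -73.8°; ω = 210: -20.7 dB, -77.4°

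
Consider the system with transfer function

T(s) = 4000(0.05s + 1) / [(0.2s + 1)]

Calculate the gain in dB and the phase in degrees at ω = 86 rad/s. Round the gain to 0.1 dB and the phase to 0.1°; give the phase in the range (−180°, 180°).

At ω = 86 rad/s:
zero (1 + j86·0.05) = 1 + j4.3 → |·| ≈ 4.4147, ∠ ≈ 76.91°
pole (1 + j86·0.2) = 1 + j17.2 → |·| ≈ 17.229, ∠ ≈ 86.67°
|T| = 4000 · 4.4147 / (17.229) ≈ 1024.9
Gain = 20 log₁₀(1024.9) ≈ 60.21 dB
∠T = (76.91°) − (86.67°) = -9.76°

60.2 dB, -9.8°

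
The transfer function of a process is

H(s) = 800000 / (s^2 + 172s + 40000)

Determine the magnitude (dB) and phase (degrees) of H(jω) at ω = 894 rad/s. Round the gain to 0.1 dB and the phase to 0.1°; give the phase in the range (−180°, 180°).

0.3 dB, -168.6°

At s = jω = j894:
quadratic: (j894)² + 172·j894 + 40000 = -759236 + j153768 → |·| ≈ 7.7465e+05, ∠ ≈ 168.55°
|H| = 800000 / 7.7465e+05 ≈ 1.0327
Gain = 20 log₁₀(1.0327) ≈ 0.28 dB
∠H = 0.00° − 168.55° = -168.55°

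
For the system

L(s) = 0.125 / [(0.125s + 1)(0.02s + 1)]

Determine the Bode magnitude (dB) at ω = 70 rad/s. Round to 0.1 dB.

At ω = 70 rad/s:
pole (1 + j70·0.125) = 1 + j8.75 → |·| ≈ 8.807, ∠ ≈ 83.48°
pole (1 + j70·0.02) = 1 + j1.4 → |·| ≈ 1.7205, ∠ ≈ 54.46°
|L| = 0.125 · 1 / (8.807 · 1.7205) ≈ 0.0082495
Gain = 20 log₁₀(0.0082495) ≈ -41.67 dB

-41.7 dB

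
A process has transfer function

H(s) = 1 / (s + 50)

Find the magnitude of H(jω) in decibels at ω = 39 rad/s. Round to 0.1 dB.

-36.0 dB

At s = jω = j39:
pole (s+50): 50 + j39 → |·| = √(50²+39²) = √4021 ≈ 63.411, ∠ = arctan(39/50) ≈ 37.95°
|H| = 1 / 63.411 ≈ 0.01577
Gain = 20 log₁₀(0.01577) ≈ -36.04 dB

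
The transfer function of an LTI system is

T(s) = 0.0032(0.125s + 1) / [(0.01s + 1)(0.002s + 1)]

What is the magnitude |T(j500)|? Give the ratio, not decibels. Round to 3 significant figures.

At ω = 500 rad/s:
zero (1 + j500·0.125) = 1 + j62.5 → |·| ≈ 62.508, ∠ ≈ 89.08°
pole (1 + j500·0.01) = 1 + j5 → |·| ≈ 5.099, ∠ ≈ 78.69°
pole (1 + j500·0.002) = 1 + j1 → |·| ≈ 1.4142, ∠ ≈ 45.00°
|T| = 0.0032 · 62.508 / (5.099 · 1.4142) ≈ 0.027739

0.0277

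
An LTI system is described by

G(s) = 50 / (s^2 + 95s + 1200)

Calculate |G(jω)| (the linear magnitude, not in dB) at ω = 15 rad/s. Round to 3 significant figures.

0.0290

Substitute s = j15:
Numerator: 50 = 50 + j0
Denominator: (j15)^2 + 95(j15) + 1200 = 975 + j1425
|N| = √(50² + 0²) ≈ 50, ∠N ≈ 0.00°
|D| = √(975² + 1425²) ≈ 1726.6, ∠D ≈ 55.62°
|G| = 50 / 1726.6 ≈ 0.028959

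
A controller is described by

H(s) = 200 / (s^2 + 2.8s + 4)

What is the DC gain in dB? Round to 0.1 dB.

H(0) = 200 / 4 = 50
20 log₁₀(50) ≈ 33.98 dB

34.0 dB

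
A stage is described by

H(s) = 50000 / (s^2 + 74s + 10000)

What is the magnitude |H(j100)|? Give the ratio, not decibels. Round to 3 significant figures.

6.76

At s = jω = j100:
quadratic: (j100)² + 74·j100 + 10000 = 0 + j7400 → |·| ≈ 7400, ∠ ≈ 90.00°
|H| = 50000 / 7400 ≈ 6.7568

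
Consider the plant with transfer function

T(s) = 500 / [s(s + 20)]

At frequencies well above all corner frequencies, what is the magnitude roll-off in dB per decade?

-40 dB/decade

Each pole contributes −20 dB/decade at high frequency; each zero contributes +20 dB/decade.
Net: 0 zero(s) − 2 pole(s) → -40 dB/decade.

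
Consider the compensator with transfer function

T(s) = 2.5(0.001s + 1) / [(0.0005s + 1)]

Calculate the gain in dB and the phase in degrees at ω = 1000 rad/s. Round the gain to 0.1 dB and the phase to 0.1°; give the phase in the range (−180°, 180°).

10.0 dB, 18.4°

At ω = 1000 rad/s:
zero (1 + j1000·0.001) = 1 + j1 → |·| ≈ 1.4142, ∠ ≈ 45.00°
pole (1 + j1000·0.0005) = 1 + j0.5 → |·| ≈ 1.118, ∠ ≈ 26.57°
|T| = 2.5 · 1.4142 / (1.118) ≈ 3.1623
Gain = 20 log₁₀(3.1623) ≈ 10.00 dB
∠T = (45.00°) − (26.57°) = 18.43°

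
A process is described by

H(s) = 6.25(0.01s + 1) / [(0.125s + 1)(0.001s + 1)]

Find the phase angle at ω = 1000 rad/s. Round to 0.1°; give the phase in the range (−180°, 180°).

At ω = 1000 rad/s:
zero (1 + j1000·0.01) = 1 + j10 → |·| ≈ 10.05, ∠ ≈ 84.29°
pole (1 + j1000·0.125) = 1 + j125 → |·| ≈ 125, ∠ ≈ 89.54°
pole (1 + j1000·0.001) = 1 + j1 → |·| ≈ 1.4142, ∠ ≈ 45.00°
∠H = (84.29°) − (89.54° + 45.00°) = -50.25°

-50.3°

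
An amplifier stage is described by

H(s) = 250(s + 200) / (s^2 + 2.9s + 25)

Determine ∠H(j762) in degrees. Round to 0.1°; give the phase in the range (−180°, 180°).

-104.5°

At s = jω = j762:
zero (s+200): 200 + j762 → |·| = √(200²+762²) = √620644 ≈ 787.81, ∠ = arctan(762/200) ≈ 75.29°
quadratic: (j762)² + 2.9·j762 + 25 = -580619 + j2209.8 → |·| ≈ 5.8062e+05, ∠ ≈ 179.78°
∠H = 75.29° − 179.78° = -104.49°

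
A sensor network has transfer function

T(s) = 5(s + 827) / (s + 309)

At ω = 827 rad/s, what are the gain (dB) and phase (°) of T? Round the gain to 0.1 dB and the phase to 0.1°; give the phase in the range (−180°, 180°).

16.4 dB, -24.5°

At s = jω = j827:
zero (s+827): 827 + j827 → |·| = √(827²+827²) = √1367858 ≈ 1169.6, ∠ = arctan(827/827) ≈ 45.00°
pole (s+309): 309 + j827 → |·| = √(309²+827²) = √779410 ≈ 882.84, ∠ = arctan(827/309) ≈ 69.51°
|T| = 5 · 1169.6 / 882.84 ≈ 6.6241
Gain = 20 log₁₀(6.6241) ≈ 16.42 dB
∠T = 45.00° − 69.51° = -24.51°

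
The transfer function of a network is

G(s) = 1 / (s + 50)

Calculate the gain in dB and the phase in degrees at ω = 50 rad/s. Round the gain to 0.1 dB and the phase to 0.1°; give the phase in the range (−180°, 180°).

-37.0 dB, -45.0°

At s = jω = j50:
pole (s+50): 50 + j50 → |·| = √(50²+50²) = √5000 ≈ 70.711, ∠ = arctan(50/50) ≈ 45.00°
|G| = 1 / 70.711 ≈ 0.014142
Gain = 20 log₁₀(0.014142) ≈ -36.99 dB
∠G = 0.00° − 45.00° = -45.00°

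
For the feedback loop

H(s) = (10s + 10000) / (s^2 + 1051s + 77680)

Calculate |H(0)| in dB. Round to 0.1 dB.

-17.8 dB

H(0) = 10000 / 77680 ≈ 0.12873
20 log₁₀(0.12873) ≈ -17.81 dB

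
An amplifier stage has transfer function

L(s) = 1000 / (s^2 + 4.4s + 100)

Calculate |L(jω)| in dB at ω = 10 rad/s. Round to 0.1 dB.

27.1 dB

At s = jω = j10:
quadratic: (j10)² + 4.4·j10 + 100 = 0 + j44 → |·| ≈ 44, ∠ ≈ 90.00°
|L| = 1000 / 44 ≈ 22.727
Gain = 20 log₁₀(22.727) ≈ 27.13 dB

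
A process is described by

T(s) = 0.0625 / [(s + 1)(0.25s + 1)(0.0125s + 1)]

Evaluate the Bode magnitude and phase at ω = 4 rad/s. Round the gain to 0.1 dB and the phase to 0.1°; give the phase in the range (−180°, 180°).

At ω = 4 rad/s:
pole (1 + j4·1) = 1 + j4 → |·| ≈ 4.1231, ∠ ≈ 75.96°
pole (1 + j4·0.25) = 1 + j1 → |·| ≈ 1.4142, ∠ ≈ 45.00°
pole (1 + j4·0.0125) = 1 + j0.05 → |·| ≈ 1.0012, ∠ ≈ 2.86°
|T| = 0.0625 · 1 / (4.1231 · 1.4142 · 1.0012) ≈ 0.010706
Gain = 20 log₁₀(0.010706) ≈ -39.41 dB
∠T = (0°) − (75.96° + 45.00° + 2.86°) = -123.82°

-39.4 dB, -123.8°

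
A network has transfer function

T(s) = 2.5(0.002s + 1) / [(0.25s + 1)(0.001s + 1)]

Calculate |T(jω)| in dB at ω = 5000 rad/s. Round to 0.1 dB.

At ω = 5000 rad/s:
zero (1 + j5000·0.002) = 1 + j10 → |·| ≈ 10.05, ∠ ≈ 84.29°
pole (1 + j5000·0.25) = 1 + j1250 → |·| ≈ 1250, ∠ ≈ 89.95°
pole (1 + j5000·0.001) = 1 + j5 → |·| ≈ 5.099, ∠ ≈ 78.69°
|T| = 2.5 · 10.05 / (1250 · 5.099) ≈ 0.0039419
Gain = 20 log₁₀(0.0039419) ≈ -48.09 dB

-48.1 dB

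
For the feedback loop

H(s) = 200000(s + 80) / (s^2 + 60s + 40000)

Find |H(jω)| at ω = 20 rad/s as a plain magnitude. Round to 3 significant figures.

416

At s = jω = j20:
zero (s+80): 80 + j20 → |·| = √(80²+20²) = √6800 ≈ 82.462, ∠ = arctan(20/80) ≈ 14.04°
quadratic: (j20)² + 60·j20 + 40000 = 39600 + j1200 → |·| ≈ 39618, ∠ ≈ 1.74°
|H| = 200000 · 82.462 / 39618 ≈ 416.29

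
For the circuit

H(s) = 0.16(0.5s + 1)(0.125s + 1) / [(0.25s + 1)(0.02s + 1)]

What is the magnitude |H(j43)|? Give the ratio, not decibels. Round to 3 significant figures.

At ω = 43 rad/s:
zero (1 + j43·0.5) = 1 + j21.5 → |·| ≈ 21.523, ∠ ≈ 87.34°
zero (1 + j43·0.125) = 1 + j5.375 → |·| ≈ 5.4672, ∠ ≈ 79.46°
pole (1 + j43·0.25) = 1 + j10.75 → |·| ≈ 10.796, ∠ ≈ 84.69°
pole (1 + j43·0.02) = 1 + j0.86 → |·| ≈ 1.3189, ∠ ≈ 40.70°
|H| = 0.16 · 21.523 · 5.4672 / (10.796 · 1.3189) ≈ 1.3222

1.32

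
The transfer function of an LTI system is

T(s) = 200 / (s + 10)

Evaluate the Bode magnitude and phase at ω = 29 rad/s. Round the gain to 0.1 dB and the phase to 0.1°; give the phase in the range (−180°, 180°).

16.3 dB, -71.0°

Substitute s = j29:
Numerator: 200 = 200 + j0
Denominator: (j29) + 10 = 10 + j29
|N| = √(200² + 0²) ≈ 200, ∠N ≈ 0.00°
|D| = √(10² + 29²) ≈ 30.676, ∠D ≈ 70.97°
|T| = 200 / 30.676 ≈ 6.5198
Gain = 20 log₁₀(6.5198) ≈ 16.28 dB
∠T = 0.00° − 70.97° = -70.97°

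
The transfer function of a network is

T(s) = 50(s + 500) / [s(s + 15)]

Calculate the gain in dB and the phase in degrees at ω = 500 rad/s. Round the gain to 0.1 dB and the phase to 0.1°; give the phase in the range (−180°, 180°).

-17.0 dB, -133.3°

At s = jω = j500:
zero (s+500): 500 + j500 → |·| = √(500²+500²) = √500000 ≈ 707.11, ∠ = arctan(500/500) ≈ 45.00°
pole (s+15): 15 + j500 → |·| = √(15²+500²) = √250225 ≈ 500.22, ∠ = arctan(500/15) ≈ 88.28°
pole at origin: |s| = 500, ∠ = 90.00° (in denominator)
|T| = 50 · 707.11 / 2.5011e+05 ≈ 0.14136
Gain = 20 log₁₀(0.14136) ≈ -16.99 dB
∠T = 45.00° − 178.28° = -133.28°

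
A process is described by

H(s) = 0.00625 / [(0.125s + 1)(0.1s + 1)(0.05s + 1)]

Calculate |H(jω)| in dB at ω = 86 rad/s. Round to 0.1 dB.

-96.4 dB

At ω = 86 rad/s:
pole (1 + j86·0.125) = 1 + j10.75 → |·| ≈ 10.796, ∠ ≈ 84.69°
pole (1 + j86·0.1) = 1 + j8.6 → |·| ≈ 8.6579, ∠ ≈ 83.37°
pole (1 + j86·0.05) = 1 + j4.3 → |·| ≈ 4.4147, ∠ ≈ 76.91°
|H| = 0.00625 · 1 / (10.796 · 8.6579 · 4.4147) ≈ 1.5146e-05
Gain = 20 log₁₀(1.5146e-05) ≈ -96.39 dB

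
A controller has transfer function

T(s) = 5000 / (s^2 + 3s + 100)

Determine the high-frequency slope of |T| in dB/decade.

Each pole contributes −20 dB/decade at high frequency; each zero contributes +20 dB/decade.
Net: 0 zero(s) − 2 pole(s) → -40 dB/decade.

-40 dB/decade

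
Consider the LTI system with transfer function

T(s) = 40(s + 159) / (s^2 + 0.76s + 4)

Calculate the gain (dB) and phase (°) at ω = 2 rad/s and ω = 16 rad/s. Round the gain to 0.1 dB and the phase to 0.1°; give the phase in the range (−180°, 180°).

ω = 2: 72.4 dB, -89.3°; ω = 16: 28.1 dB, -171.5°

At s = jω = j2:
zero (s+159): 159 + j2 → |·| = √(159²+2²) = √25285 ≈ 159.01, ∠ = arctan(2/159) ≈ 0.72°
quadratic: (j2)² + 0.76·j2 + 4 = 0 + j1.52 → |·| ≈ 1.52, ∠ ≈ 90.00°
|T| = 40 · 159.01 / 1.52 ≈ 4184.5
Gain = 20 log₁₀(4184.5) ≈ 72.43 dB
∠T = 0.72° − 90.00° = -89.28°

At s = jω = j16:
zero (s+159): 159 + j16 → |·| = √(159²+16²) = √25537 ≈ 159.8, ∠ = arctan(16/159) ≈ 5.75°
quadratic: (j16)² + 0.76·j16 + 4 = -252 + j12.16 → |·| ≈ 252.29, ∠ ≈ 177.24°
|T| = 40 · 159.8 / 252.29 ≈ 25.336
Gain = 20 log₁₀(25.336) ≈ 28.07 dB
∠T = 5.75° − 177.24° = -171.49°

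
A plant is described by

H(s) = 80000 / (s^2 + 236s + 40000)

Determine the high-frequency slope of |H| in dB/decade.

-40 dB/decade

Each pole contributes −20 dB/decade at high frequency; each zero contributes +20 dB/decade.
Net: 0 zero(s) − 2 pole(s) → -40 dB/decade.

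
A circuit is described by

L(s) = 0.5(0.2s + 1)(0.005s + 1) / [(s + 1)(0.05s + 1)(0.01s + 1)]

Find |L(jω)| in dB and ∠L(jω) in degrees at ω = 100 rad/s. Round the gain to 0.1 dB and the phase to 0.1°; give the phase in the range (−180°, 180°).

-36.2 dB, -99.4°

At ω = 100 rad/s:
zero (1 + j100·0.2) = 1 + j20 → |·| ≈ 20.025, ∠ ≈ 87.14°
zero (1 + j100·0.005) = 1 + j0.5 → |·| ≈ 1.118, ∠ ≈ 26.57°
pole (1 + j100·1) = 1 + j100 → |·| ≈ 100, ∠ ≈ 89.43°
pole (1 + j100·0.05) = 1 + j5 → |·| ≈ 5.099, ∠ ≈ 78.69°
pole (1 + j100·0.01) = 1 + j1 → |·| ≈ 1.4142, ∠ ≈ 45.00°
|L| = 0.5 · 20.025 · 1.118 / (100 · 5.099 · 1.4142) ≈ 0.015523
Gain = 20 log₁₀(0.015523) ≈ -36.18 dB
∠L = (87.14° + 26.57°) − (89.43° + 78.69° + 45.00°) = -99.41°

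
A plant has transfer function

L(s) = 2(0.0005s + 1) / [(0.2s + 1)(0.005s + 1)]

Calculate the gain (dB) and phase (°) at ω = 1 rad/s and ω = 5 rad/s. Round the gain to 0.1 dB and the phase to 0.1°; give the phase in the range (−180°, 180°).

ω = 1: 5.9 dB, -11.6°; ω = 5: 3.0 dB, -46.3°

At ω = 1 rad/s:
zero (1 + j1·0.0005) = 1 + j0.0005 → |·| ≈ 1, ∠ ≈ 0.03°
pole (1 + j1·0.2) = 1 + j0.2 → |·| ≈ 1.0198, ∠ ≈ 11.31°
pole (1 + j1·0.005) = 1 + j0.005 → |·| ≈ 1, ∠ ≈ 0.29°
|L| = 2 · 1 / (1.0198 · 1) ≈ 1.9612
Gain = 20 log₁₀(1.9612) ≈ 5.85 dB
∠L = (0.03°) − (11.31° + 0.29°) = -11.57°

At ω = 5 rad/s:
zero (1 + j5·0.0005) = 1 + j0.0025 → |·| ≈ 1, ∠ ≈ 0.14°
pole (1 + j5·0.2) = 1 + j1 → |·| ≈ 1.4142, ∠ ≈ 45.00°
pole (1 + j5·0.005) = 1 + j0.025 → |·| ≈ 1.0003, ∠ ≈ 1.43°
|L| = 2 · 1 / (1.4142 · 1.0003) ≈ 1.4138
Gain = 20 log₁₀(1.4138) ≈ 3.01 dB
∠L = (0.14°) − (45.00° + 1.43°) = -46.29°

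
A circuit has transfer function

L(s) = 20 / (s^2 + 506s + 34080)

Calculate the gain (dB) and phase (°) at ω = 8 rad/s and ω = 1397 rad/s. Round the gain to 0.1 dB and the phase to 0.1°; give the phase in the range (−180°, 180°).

ω = 8: -64.7 dB, -6.8°; ω = 1397: -100.2 dB, -159.8°

Substitute s = j8:
Numerator: 20 = 20 + j0
Denominator: (j8)^2 + 506(j8) + 34080 = 34016 + j4048
|N| = √(20² + 0²) ≈ 20, ∠N ≈ 0.00°
|D| = √(34016² + 4048²) ≈ 34256, ∠D ≈ 6.79°
|L| = 20 / 34256 ≈ 0.00058384
Gain = 20 log₁₀(0.00058384) ≈ -64.67 dB
∠L = 0.00° − 6.79° = -6.79°

Substitute s = j1397:
Numerator: 20 = 20 + j0
Denominator: (j1397)^2 + 506(j1397) + 34080 = -1917529 + j706882
|N| = √(20² + 0²) ≈ 20, ∠N ≈ 0.00°
|D| = √(1917529² + 706882²) ≈ 2.0437e+06, ∠D ≈ 159.76°
|L| = 20 / 2.0437e+06 ≈ 9.7862e-06
Gain = 20 log₁₀(9.7862e-06) ≈ -100.19 dB
∠L = 0.00° − 159.76° = -159.76°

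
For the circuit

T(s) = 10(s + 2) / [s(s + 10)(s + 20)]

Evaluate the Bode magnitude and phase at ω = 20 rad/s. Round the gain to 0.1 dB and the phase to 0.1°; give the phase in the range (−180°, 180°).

At s = jω = j20:
zero (s+2): 2 + j20 → |·| = √(2²+20²) = √404 ≈ 20.1, ∠ = arctan(20/2) ≈ 84.29°
pole (s+10): 10 + j20 → |·| = √(10²+20²) = √500 ≈ 22.361, ∠ = arctan(20/10) ≈ 63.43°
pole (s+20): 20 + j20 → |·| = √(20²+20²) = √800 ≈ 28.284, ∠ = arctan(20/20) ≈ 45.00°
pole at origin: |s| = 20, ∠ = 90.00° (in denominator)
|T| = 10 · 20.1 / 12649 ≈ 0.015891
Gain = 20 log₁₀(0.015891) ≈ -35.98 dB
∠T = 84.29° − 198.43° = -114.14°

-36.0 dB, -114.1°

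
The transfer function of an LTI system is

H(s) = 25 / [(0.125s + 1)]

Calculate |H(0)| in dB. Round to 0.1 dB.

28.0 dB

H(0) = 25 · 1 / 1 = 25
20 log₁₀(25) ≈ 27.96 dB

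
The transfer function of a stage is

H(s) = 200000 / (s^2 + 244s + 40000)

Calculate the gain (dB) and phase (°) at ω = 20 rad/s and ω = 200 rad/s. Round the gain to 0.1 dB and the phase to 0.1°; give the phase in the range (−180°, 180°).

ω = 20: 14.0 dB, -7.0°; ω = 200: 12.3 dB, -90.0°

At s = jω = j20:
quadratic: (j20)² + 244·j20 + 40000 = 39600 + j4880 → |·| ≈ 39900, ∠ ≈ 7.03°
|H| = 200000 / 39900 ≈ 5.0125
Gain = 20 log₁₀(5.0125) ≈ 14.00 dB
∠H = 0.00° − 7.03° = -7.03°

At s = jω = j200:
quadratic: (j200)² + 244·j200 + 40000 = 0 + j48800 → |·| ≈ 48800, ∠ ≈ 90.00°
|H| = 200000 / 48800 ≈ 4.0984
Gain = 20 log₁₀(4.0984) ≈ 12.25 dB
∠H = 0.00° − 90.00° = -90.00°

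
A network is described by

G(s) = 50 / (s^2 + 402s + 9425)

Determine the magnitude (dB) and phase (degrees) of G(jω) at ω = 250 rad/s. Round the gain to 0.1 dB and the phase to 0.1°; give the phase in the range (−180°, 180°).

-67.1 dB, -117.8°

Substitute s = j250:
Numerator: 50 = 50 + j0
Denominator: (j250)^2 + 402(j250) + 9425 = -53075 + j100500
|N| = √(50² + 0²) ≈ 50, ∠N ≈ 0.00°
|D| = √(53075² + 100500²) ≈ 1.1365e+05, ∠D ≈ 117.84°
|G| = 50 / 1.1365e+05 ≈ 0.00043995
Gain = 20 log₁₀(0.00043995) ≈ -67.13 dB
∠G = 0.00° − 117.84° = -117.84°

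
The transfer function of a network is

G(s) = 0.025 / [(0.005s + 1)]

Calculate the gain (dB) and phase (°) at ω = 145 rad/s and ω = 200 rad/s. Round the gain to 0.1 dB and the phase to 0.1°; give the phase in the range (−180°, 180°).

At ω = 145 rad/s:
pole (1 + j145·0.005) = 1 + j0.725 → |·| ≈ 1.2352, ∠ ≈ 35.94°
|G| = 0.025 · 1 / (1.2352) ≈ 0.02024
Gain = 20 log₁₀(0.02024) ≈ -33.88 dB
∠G = (0°) − (35.94°) = -35.94°

At ω = 200 rad/s:
pole (1 + j200·0.005) = 1 + j1 → |·| ≈ 1.4142, ∠ ≈ 45.00°
|G| = 0.025 · 1 / (1.4142) ≈ 0.017678
Gain = 20 log₁₀(0.017678) ≈ -35.05 dB
∠G = (0°) − (45.00°) = -45.00°

ω = 145: -33.9 dB, -35.9°; ω = 200: -35.1 dB, -45.0°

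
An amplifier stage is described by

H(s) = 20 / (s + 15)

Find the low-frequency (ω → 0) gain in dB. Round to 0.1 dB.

2.5 dB

H(0) = 20 / (15) ≈ 1.3333
20 log₁₀(1.3333) ≈ 2.50 dB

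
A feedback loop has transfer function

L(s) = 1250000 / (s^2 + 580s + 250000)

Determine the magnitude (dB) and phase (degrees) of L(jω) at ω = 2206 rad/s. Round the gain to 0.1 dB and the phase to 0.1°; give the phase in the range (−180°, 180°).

At s = jω = j2206:
quadratic: (j2206)² + 580·j2206 + 250000 = -4616436 + j1279480 → |·| ≈ 4.7905e+06, ∠ ≈ 164.51°
|L| = 1250000 / 4.7905e+06 ≈ 0.26093
Gain = 20 log₁₀(0.26093) ≈ -11.67 dB
∠L = 0.00° − 164.51° = -164.51°

-11.7 dB, -164.5°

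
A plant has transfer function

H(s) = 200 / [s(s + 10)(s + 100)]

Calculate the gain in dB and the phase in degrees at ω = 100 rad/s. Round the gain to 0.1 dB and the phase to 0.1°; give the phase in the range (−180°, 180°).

At s = jω = j100:
pole (s+10): 10 + j100 → |·| = √(10²+100²) = √10100 ≈ 100.5, ∠ = arctan(100/10) ≈ 84.29°
pole (s+100): 100 + j100 → |·| = √(100²+100²) = √20000 ≈ 141.42, ∠ = arctan(100/100) ≈ 45.00°
pole at origin: |s| = 100, ∠ = 90.00° (in denominator)
|H| = 200 / 1.4213e+06 ≈ 0.00014072
Gain = 20 log₁₀(0.00014072) ≈ -77.03 dB
∠H = 0.00° − 219.29° = -219.29° ≡ 140.71° (principal value)

-77.0 dB, 140.7°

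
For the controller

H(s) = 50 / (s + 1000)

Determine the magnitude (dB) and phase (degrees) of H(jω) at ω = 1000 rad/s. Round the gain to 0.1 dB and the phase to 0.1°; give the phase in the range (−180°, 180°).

Substitute s = j1000:
Numerator: 50 = 50 + j0
Denominator: (j1000) + 1000 = 1000 + j1000
|N| = √(50² + 0²) ≈ 50, ∠N ≈ 0.00°
|D| = √(1000² + 1000²) ≈ 1414.2, ∠D ≈ 45.00°
|H| = 50 / 1414.2 ≈ 0.035356
Gain = 20 log₁₀(0.035356) ≈ -29.03 dB
∠H = 0.00° − 45.00° = -45.00°

-29.0 dB, -45.0°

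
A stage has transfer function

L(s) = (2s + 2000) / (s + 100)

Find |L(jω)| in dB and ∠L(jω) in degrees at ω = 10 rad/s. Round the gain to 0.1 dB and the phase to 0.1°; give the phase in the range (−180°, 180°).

26.0 dB, -5.1°

Substitute s = j10:
Numerator: 2(j10) + 2000 = 2000 + j20
Denominator: (j10) + 100 = 100 + j10
|N| = √(2000² + 20²) ≈ 2000.1, ∠N ≈ 0.57°
|D| = √(100² + 10²) ≈ 100.5, ∠D ≈ 5.71°
|L| = 2000.1 / 100.5 ≈ 19.901
Gain = 20 log₁₀(19.901) ≈ 25.98 dB
∠L = 0.57° − 5.71° = -5.14°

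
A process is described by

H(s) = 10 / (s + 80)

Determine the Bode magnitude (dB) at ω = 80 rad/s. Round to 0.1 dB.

-21.1 dB

At s = jω = j80:
pole (s+80): 80 + j80 → |·| = √(80²+80²) = √12800 ≈ 113.14, ∠ = arctan(80/80) ≈ 45.00°
|H| = 10 / 113.14 ≈ 0.088386
Gain = 20 log₁₀(0.088386) ≈ -21.07 dB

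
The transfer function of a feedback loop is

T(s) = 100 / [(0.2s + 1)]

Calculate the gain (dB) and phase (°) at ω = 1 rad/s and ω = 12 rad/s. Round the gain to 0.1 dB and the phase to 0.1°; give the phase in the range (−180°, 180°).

At ω = 1 rad/s:
pole (1 + j1·0.2) = 1 + j0.2 → |·| ≈ 1.0198, ∠ ≈ 11.31°
|T| = 100 · 1 / (1.0198) ≈ 98.058
Gain = 20 log₁₀(98.058) ≈ 39.83 dB
∠T = (0°) − (11.31°) = -11.31°

At ω = 12 rad/s:
pole (1 + j12·0.2) = 1 + j2.4 → |·| ≈ 2.6, ∠ ≈ 67.38°
|T| = 100 · 1 / (2.6) ≈ 38.462
Gain = 20 log₁₀(38.462) ≈ 31.70 dB
∠T = (0°) − (67.38°) = -67.38°

ω = 1: 39.8 dB, -11.3°; ω = 12: 31.7 dB, -67.4°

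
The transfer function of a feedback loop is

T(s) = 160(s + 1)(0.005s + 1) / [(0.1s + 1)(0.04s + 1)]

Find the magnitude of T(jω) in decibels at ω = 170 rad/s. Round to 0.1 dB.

49.7 dB

At ω = 170 rad/s:
zero (1 + j170·1) = 1 + j170 → |·| ≈ 170, ∠ ≈ 89.66°
zero (1 + j170·0.005) = 1 + j0.85 → |·| ≈ 1.3124, ∠ ≈ 40.36°
pole (1 + j170·0.1) = 1 + j17 → |·| ≈ 17.029, ∠ ≈ 86.63°
pole (1 + j170·0.04) = 1 + j6.8 → |·| ≈ 6.8731, ∠ ≈ 81.63°
|T| = 160 · 170 · 1.3124 / (17.029 · 6.8731) ≈ 305
Gain = 20 log₁₀(305) ≈ 49.69 dB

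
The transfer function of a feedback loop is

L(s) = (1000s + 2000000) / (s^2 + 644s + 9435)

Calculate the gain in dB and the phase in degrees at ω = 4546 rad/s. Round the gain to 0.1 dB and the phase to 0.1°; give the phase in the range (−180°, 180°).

-12.5 dB, -105.7°

Substitute s = j4546:
Numerator: 1000(j4546) + 2000000 = 2000000 + j4546000
Denominator: (j4546)^2 + 644(j4546) + 9435 = -20656681 + j2927624
|N| = √(2000000² + 4546000²) ≈ 4.9665e+06, ∠N ≈ 66.25°
|D| = √(20656681² + 2927624²) ≈ 2.0863e+07, ∠D ≈ 171.93°
|L| = 4.9665e+06 / 2.0863e+07 ≈ 0.23805
Gain = 20 log₁₀(0.23805) ≈ -12.47 dB
∠L = 66.25° − 171.93° = -105.68°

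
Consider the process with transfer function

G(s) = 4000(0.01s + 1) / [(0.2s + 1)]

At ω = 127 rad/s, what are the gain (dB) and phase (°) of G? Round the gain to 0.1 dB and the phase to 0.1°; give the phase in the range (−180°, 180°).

48.1 dB, -36.0°

At ω = 127 rad/s:
zero (1 + j127·0.01) = 1 + j1.27 → |·| ≈ 1.6164, ∠ ≈ 51.78°
pole (1 + j127·0.2) = 1 + j25.4 → |·| ≈ 25.42, ∠ ≈ 87.75°
|G| = 4000 · 1.6164 / (25.42) ≈ 254.35
Gain = 20 log₁₀(254.35) ≈ 48.11 dB
∠G = (51.78°) − (87.75°) = -35.97°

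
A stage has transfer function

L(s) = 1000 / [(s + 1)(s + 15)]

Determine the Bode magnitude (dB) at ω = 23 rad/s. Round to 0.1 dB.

4.0 dB

At s = jω = j23:
pole (s+1): 1 + j23 → |·| = √(1²+23²) = √530 ≈ 23.022, ∠ = arctan(23/1) ≈ 87.51°
pole (s+15): 15 + j23 → |·| = √(15²+23²) = √754 ≈ 27.459, ∠ = arctan(23/15) ≈ 56.89°
|L| = 1000 / 632.16 ≈ 1.5819
Gain = 20 log₁₀(1.5819) ≈ 3.98 dB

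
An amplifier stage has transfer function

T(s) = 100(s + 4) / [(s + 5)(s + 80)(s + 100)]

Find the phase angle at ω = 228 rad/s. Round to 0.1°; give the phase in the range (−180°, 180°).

At s = jω = j228:
zero (s+4): 4 + j228 → |·| = √(4²+228²) = √52000 ≈ 228.04, ∠ = arctan(228/4) ≈ 88.99°
pole (s+5): 5 + j228 → |·| = √(5²+228²) = √52009 ≈ 228.05, ∠ = arctan(228/5) ≈ 88.74°
pole (s+80): 80 + j228 → |·| = √(80²+228²) = √58384 ≈ 241.63, ∠ = arctan(228/80) ≈ 70.67°
pole (s+100): 100 + j228 → |·| = √(100²+228²) = √61984 ≈ 248.97, ∠ = arctan(228/100) ≈ 66.32°
∠T = 88.99° − 225.73° = -136.74°

-136.7°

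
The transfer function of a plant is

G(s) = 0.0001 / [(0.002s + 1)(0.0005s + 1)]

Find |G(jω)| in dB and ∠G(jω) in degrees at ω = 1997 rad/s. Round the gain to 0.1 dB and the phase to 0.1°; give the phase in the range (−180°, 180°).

At ω = 1997 rad/s:
pole (1 + j1997·0.002) = 1 + j3.994 → |·| ≈ 4.1173, ∠ ≈ 75.94°
pole (1 + j1997·0.0005) = 1 + j0.9985 → |·| ≈ 1.4132, ∠ ≈ 44.96°
|G| = 0.0001 · 1 / (4.1173 · 1.4132) ≈ 1.7186e-05
Gain = 20 log₁₀(1.7186e-05) ≈ -95.30 dB
∠G = (0°) − (75.94° + 44.96°) = -120.90°

-95.3 dB, -120.9°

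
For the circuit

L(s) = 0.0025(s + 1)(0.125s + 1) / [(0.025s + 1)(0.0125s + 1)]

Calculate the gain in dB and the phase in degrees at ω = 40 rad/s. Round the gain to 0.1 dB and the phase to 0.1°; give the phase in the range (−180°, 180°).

-9.8 dB, 95.7°

At ω = 40 rad/s:
zero (1 + j40·1) = 1 + j40 → |·| ≈ 40.012, ∠ ≈ 88.57°
zero (1 + j40·0.125) = 1 + j5 → |·| ≈ 5.099, ∠ ≈ 78.69°
pole (1 + j40·0.025) = 1 + j1 → |·| ≈ 1.4142, ∠ ≈ 45.00°
pole (1 + j40·0.0125) = 1 + j0.5 → |·| ≈ 1.118, ∠ ≈ 26.57°
|L| = 0.0025 · 40.012 · 5.099 / (1.4142 · 1.118) ≈ 0.3226
Gain = 20 log₁₀(0.3226) ≈ -9.83 dB
∠L = (88.57° + 78.69°) − (45.00° + 26.57°) = 95.69°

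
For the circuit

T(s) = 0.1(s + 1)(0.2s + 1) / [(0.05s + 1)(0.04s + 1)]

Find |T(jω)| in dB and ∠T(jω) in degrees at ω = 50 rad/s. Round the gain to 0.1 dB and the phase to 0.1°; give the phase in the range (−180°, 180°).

18.4 dB, 41.5°

At ω = 50 rad/s:
zero (1 + j50·1) = 1 + j50 → |·| ≈ 50.01, ∠ ≈ 88.85°
zero (1 + j50·0.2) = 1 + j10 → |·| ≈ 10.05, ∠ ≈ 84.29°
pole (1 + j50·0.05) = 1 + j2.5 → |·| ≈ 2.6926, ∠ ≈ 68.20°
pole (1 + j50·0.04) = 1 + j2 → |·| ≈ 2.2361, ∠ ≈ 63.43°
|T| = 0.1 · 50.01 · 10.05 / (2.6926 · 2.2361) ≈ 8.3476
Gain = 20 log₁₀(8.3476) ≈ 18.43 dB
∠T = (88.85° + 84.29°) − (68.20° + 63.43°) = 41.51°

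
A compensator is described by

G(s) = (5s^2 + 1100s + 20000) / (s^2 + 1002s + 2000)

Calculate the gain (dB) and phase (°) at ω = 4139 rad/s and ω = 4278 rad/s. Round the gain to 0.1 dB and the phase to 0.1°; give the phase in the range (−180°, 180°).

ω = 4139: 13.7 dB, 10.6°; ω = 4278: 13.8 dB, 10.2°

Substitute s = j4139:
Numerator: 5(j4139)^2 + 1100(j4139) + 20000 = -85636605 + j4552900
Denominator: (j4139)^2 + 1002(j4139) + 2000 = -17129321 + j4147278
|N| = √(85636605² + 4552900²) ≈ 8.5758e+07, ∠N ≈ 176.96°
|D| = √(17129321² + 4147278²) ≈ 1.7624e+07, ∠D ≈ 166.39°
|G| = 8.5758e+07 / 1.7624e+07 ≈ 4.866
Gain = 20 log₁₀(4.866) ≈ 13.74 dB
∠G = 176.96° − 166.39° = 10.57°

Substitute s = j4278:
Numerator: 5(j4278)^2 + 1100(j4278) + 20000 = -91486420 + j4705800
Denominator: (j4278)^2 + 1002(j4278) + 2000 = -18299284 + j4286556
|N| = √(91486420² + 4705800²) ≈ 9.1607e+07, ∠N ≈ 177.06°
|D| = √(18299284² + 4286556²) ≈ 1.8795e+07, ∠D ≈ 166.82°
|G| = 9.1607e+07 / 1.8795e+07 ≈ 4.874
Gain = 20 log₁₀(4.874) ≈ 13.76 dB
∠G = 177.06° − 166.82° = 10.24°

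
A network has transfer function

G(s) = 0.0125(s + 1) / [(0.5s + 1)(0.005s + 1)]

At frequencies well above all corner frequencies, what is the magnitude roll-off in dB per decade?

Each pole contributes −20 dB/decade at high frequency; each zero contributes +20 dB/decade.
Net: 1 zero(s) − 2 pole(s) → -20 dB/decade.

-20 dB/decade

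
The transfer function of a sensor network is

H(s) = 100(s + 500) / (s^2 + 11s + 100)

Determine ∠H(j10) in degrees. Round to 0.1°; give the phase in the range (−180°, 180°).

-88.9°

At s = jω = j10:
zero (s+500): 500 + j10 → |·| = √(500²+10²) = √250100 ≈ 500.1, ∠ = arctan(10/500) ≈ 1.15°
quadratic: (j10)² + 11·j10 + 100 = 0 + j110 → |·| ≈ 110, ∠ ≈ 90.00°
∠H = 1.15° − 90.00° = -88.85°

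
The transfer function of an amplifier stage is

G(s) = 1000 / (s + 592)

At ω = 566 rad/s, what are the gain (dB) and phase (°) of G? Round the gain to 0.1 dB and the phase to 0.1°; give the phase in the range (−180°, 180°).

1.7 dB, -43.7°

At s = jω = j566:
pole (s+592): 592 + j566 → |·| = √(592²+566²) = √670820 ≈ 819.04, ∠ = arctan(566/592) ≈ 43.71°
|G| = 1000 / 819.04 ≈ 1.2209
Gain = 20 log₁₀(1.2209) ≈ 1.73 dB
∠G = 0.00° − 43.71° = -43.71°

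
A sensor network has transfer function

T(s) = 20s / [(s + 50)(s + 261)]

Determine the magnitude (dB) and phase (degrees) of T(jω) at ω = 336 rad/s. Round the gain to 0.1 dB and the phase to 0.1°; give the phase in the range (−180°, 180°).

At s = jω = j336:
zero at origin: s = j336 → |·| = 336, ∠ = 90.00°
pole (s+50): 50 + j336 → |·| = √(50²+336²) = √115396 ≈ 339.7, ∠ = arctan(336/50) ≈ 81.54°
pole (s+261): 261 + j336 → |·| = √(261²+336²) = √181017 ≈ 425.46, ∠ = arctan(336/261) ≈ 52.16°
|T| = 20 · 336 / 1.4453e+05 ≈ 0.046496
Gain = 20 log₁₀(0.046496) ≈ -26.65 dB
∠T = 90.00° − 133.70° = -43.70°

-26.7 dB, -43.7°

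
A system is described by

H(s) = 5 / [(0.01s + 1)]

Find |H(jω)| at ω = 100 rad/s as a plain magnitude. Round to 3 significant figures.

3.54

At ω = 100 rad/s:
pole (1 + j100·0.01) = 1 + j1 → |·| ≈ 1.4142, ∠ ≈ 45.00°
|H| = 5 · 1 / (1.4142) ≈ 3.5356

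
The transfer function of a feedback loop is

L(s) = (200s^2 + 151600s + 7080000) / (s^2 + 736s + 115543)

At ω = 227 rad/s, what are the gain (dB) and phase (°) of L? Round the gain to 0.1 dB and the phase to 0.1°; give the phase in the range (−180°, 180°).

Substitute s = j227:
Numerator: 200(j227)^2 + 151600(j227) + 7080000 = -3225800 + j34413200
Denominator: (j227)^2 + 736(j227) + 115543 = 64014 + j167072
|N| = √(3225800² + 34413200²) ≈ 3.4564e+07, ∠N ≈ 95.36°
|D| = √(64014² + 167072²) ≈ 1.7892e+05, ∠D ≈ 69.04°
|L| = 3.4564e+07 / 1.7892e+05 ≈ 193.18
Gain = 20 log₁₀(193.18) ≈ 45.72 dB
∠L = 95.36° − 69.04° = 26.32°

45.7 dB, 26.3°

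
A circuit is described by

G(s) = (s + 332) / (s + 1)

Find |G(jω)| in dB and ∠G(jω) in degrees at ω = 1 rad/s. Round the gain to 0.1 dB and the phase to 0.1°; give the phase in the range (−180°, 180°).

47.4 dB, -44.8°

At s = jω = j1:
zero (s+332): 332 + j1 → |·| = √(332²+1²) = √110225 ≈ 332, ∠ = arctan(1/332) ≈ 0.17°
pole (s+1): 1 + j1 → |·| = √(1²+1²) = √2 ≈ 1.4142, ∠ = arctan(1/1) ≈ 45.00°
|G| = 1 · 332 / 1.4142 ≈ 234.76
Gain = 20 log₁₀(234.76) ≈ 47.41 dB
∠G = 0.17° − 45.00° = -44.83°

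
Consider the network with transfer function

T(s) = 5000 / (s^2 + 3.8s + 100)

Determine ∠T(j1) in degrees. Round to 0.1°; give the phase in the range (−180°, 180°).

At s = jω = j1:
quadratic: (j1)² + 3.8·j1 + 100 = 99 + j3.8 → |·| ≈ 99.073, ∠ ≈ 2.20°
∠T = 0.00° − 2.20° = -2.20°

-2.2°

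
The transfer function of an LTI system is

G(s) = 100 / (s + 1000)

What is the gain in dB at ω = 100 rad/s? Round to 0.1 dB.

At s = jω = j100:
pole (s+1000): 1000 + j100 → |·| = √(1000²+100²) = √1010000 ≈ 1005, ∠ = arctan(100/1000) ≈ 5.71°
|G| = 100 / 1005 ≈ 0.099502
Gain = 20 log₁₀(0.099502) ≈ -20.04 dB

-20.0 dB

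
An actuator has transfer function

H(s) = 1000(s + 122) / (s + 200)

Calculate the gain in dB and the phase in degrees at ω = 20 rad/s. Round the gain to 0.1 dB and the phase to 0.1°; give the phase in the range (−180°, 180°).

At s = jω = j20:
zero (s+122): 122 + j20 → |·| = √(122²+20²) = √15284 ≈ 123.63, ∠ = arctan(20/122) ≈ 9.31°
pole (s+200): 200 + j20 → |·| = √(200²+20²) = √40400 ≈ 201, ∠ = arctan(20/200) ≈ 5.71°
|H| = 1000 · 123.63 / 201 ≈ 615.07
Gain = 20 log₁₀(615.07) ≈ 55.78 dB
∠H = 9.31° − 5.71° = 3.60°

55.8 dB, 3.6°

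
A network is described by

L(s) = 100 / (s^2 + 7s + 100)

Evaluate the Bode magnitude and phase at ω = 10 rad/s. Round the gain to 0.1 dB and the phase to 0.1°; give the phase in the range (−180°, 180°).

3.1 dB, -90.0°

At s = jω = j10:
quadratic: (j10)² + 7·j10 + 100 = 0 + j70 → |·| ≈ 70, ∠ ≈ 90.00°
|L| = 100 / 70 ≈ 1.4286
Gain = 20 log₁₀(1.4286) ≈ 3.10 dB
∠L = 0.00° − 90.00° = -90.00°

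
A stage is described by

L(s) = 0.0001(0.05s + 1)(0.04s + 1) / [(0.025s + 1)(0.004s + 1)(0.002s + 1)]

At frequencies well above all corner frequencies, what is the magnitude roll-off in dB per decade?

Each pole contributes −20 dB/decade at high frequency; each zero contributes +20 dB/decade.
Net: 2 zero(s) − 3 pole(s) → -20 dB/decade.

-20 dB/decade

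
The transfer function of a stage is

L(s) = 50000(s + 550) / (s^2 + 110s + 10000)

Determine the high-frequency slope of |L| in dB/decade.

Each pole contributes −20 dB/decade at high frequency; each zero contributes +20 dB/decade.
Net: 1 zero(s) − 2 pole(s) → -20 dB/decade.

-20 dB/decade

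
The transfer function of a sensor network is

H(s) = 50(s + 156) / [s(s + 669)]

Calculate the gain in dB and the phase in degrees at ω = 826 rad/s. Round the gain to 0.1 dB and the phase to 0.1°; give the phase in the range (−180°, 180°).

At s = jω = j826:
zero (s+156): 156 + j826 → |·| = √(156²+826²) = √706612 ≈ 840.6, ∠ = arctan(826/156) ≈ 79.30°
pole (s+669): 669 + j826 → |·| = √(669²+826²) = √1129837 ≈ 1062.9, ∠ = arctan(826/669) ≈ 51.00°
pole at origin: |s| = 826, ∠ = 90.00° (in denominator)
|H| = 50 · 840.6 / 8.7796e+05 ≈ 0.047872
Gain = 20 log₁₀(0.047872) ≈ -26.40 dB
∠H = 79.30° − 141.00° = -61.70°

-26.4 dB, -61.7°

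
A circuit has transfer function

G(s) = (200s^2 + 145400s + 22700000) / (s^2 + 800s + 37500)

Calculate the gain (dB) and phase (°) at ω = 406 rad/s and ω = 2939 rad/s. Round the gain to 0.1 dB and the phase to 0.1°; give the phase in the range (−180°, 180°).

Substitute s = j406:
Numerator: 200(j406)^2 + 145400(j406) + 22700000 = -10267200 + j59032400
Denominator: (j406)^2 + 800(j406) + 37500 = -127336 + j324800
|N| = √(10267200² + 59032400²) ≈ 5.9919e+07, ∠N ≈ 99.87°
|D| = √(127336² + 324800²) ≈ 3.4887e+05, ∠D ≈ 111.41°
|G| = 5.9919e+07 / 3.4887e+05 ≈ 171.75
Gain = 20 log₁₀(171.75) ≈ 44.70 dB
∠G = 99.87° − 111.41° = -11.54°

Substitute s = j2939:
Numerator: 200(j2939)^2 + 145400(j2939) + 22700000 = -1704844200 + j427330600
Denominator: (j2939)^2 + 800(j2939) + 37500 = -8600221 + j2351200
|N| = √(1704844200² + 427330600²) ≈ 1.7576e+09, ∠N ≈ 165.93°
|D| = √(8600221² + 2351200²) ≈ 8.9158e+06, ∠D ≈ 164.71°
|G| = 1.7576e+09 / 8.9158e+06 ≈ 197.13
Gain = 20 log₁₀(197.13) ≈ 45.90 dB
∠G = 165.93° − 164.71° = 1.22°

ω = 406: 44.7 dB, -11.5°; ω = 2939: 45.9 dB, 1.2°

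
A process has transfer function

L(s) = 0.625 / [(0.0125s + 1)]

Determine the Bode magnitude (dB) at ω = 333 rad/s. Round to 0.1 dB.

-16.7 dB

At ω = 333 rad/s:
pole (1 + j333·0.0125) = 1 + j4.1625 → |·| ≈ 4.2809, ∠ ≈ 76.49°
|L| = 0.625 · 1 / (4.2809) ≈ 0.146
Gain = 20 log₁₀(0.146) ≈ -16.71 dB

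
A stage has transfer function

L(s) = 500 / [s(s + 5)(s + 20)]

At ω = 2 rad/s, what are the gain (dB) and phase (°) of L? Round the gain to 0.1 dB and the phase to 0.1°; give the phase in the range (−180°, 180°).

7.3 dB, -117.5°

At s = jω = j2:
pole (s+5): 5 + j2 → |·| = √(5²+2²) = √29 ≈ 5.3852, ∠ = arctan(2/5) ≈ 21.80°
pole (s+20): 20 + j2 → |·| = √(20²+2²) = √404 ≈ 20.1, ∠ = arctan(2/20) ≈ 5.71°
pole at origin: |s| = 2, ∠ = 90.00° (in denominator)
|L| = 500 / 216.49 ≈ 2.3096
Gain = 20 log₁₀(2.3096) ≈ 7.27 dB
∠L = 0.00° − 117.51° = -117.51°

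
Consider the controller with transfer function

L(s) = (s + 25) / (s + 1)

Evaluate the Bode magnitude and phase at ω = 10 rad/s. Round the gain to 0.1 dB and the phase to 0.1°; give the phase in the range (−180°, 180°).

At s = jω = j10:
zero (s+25): 25 + j10 → |·| = √(25²+10²) = √725 ≈ 26.926, ∠ = arctan(10/25) ≈ 21.80°
pole (s+1): 1 + j10 → |·| = √(1²+10²) = √101 ≈ 10.05, ∠ = arctan(10/1) ≈ 84.29°
|L| = 1 · 26.926 / 10.05 ≈ 2.6792
Gain = 20 log₁₀(2.6792) ≈ 8.56 dB
∠L = 21.80° − 84.29° = -62.49°

8.6 dB, -62.5°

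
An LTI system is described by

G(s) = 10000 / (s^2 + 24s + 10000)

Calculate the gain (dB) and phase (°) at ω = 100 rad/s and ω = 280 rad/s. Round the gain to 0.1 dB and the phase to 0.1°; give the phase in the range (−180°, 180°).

ω = 100: 12.4 dB, -90.0°; ω = 280: -16.7 dB, -174.4°

At s = jω = j100:
quadratic: (j100)² + 24·j100 + 10000 = 0 + j2400 → |·| ≈ 2400, ∠ ≈ 90.00°
|G| = 10000 / 2400 ≈ 4.1667
Gain = 20 log₁₀(4.1667) ≈ 12.40 dB
∠G = 0.00° − 90.00° = -90.00°

At s = jω = j280:
quadratic: (j280)² + 24·j280 + 10000 = -68400 + j6720 → |·| ≈ 68729, ∠ ≈ 174.39°
|G| = 10000 / 68729 ≈ 0.1455
Gain = 20 log₁₀(0.1455) ≈ -16.74 dB
∠G = 0.00° − 174.39° = -174.39°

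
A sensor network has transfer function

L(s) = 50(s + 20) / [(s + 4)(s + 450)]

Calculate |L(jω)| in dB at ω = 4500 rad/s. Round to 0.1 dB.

At s = jω = j4500:
zero (s+20): 20 + j4500 → |·| = √(20²+4500²) = √20250400 ≈ 4500, ∠ = arctan(4500/20) ≈ 89.75°
pole (s+4): 4 + j4500 → |·| = √(4²+4500²) = √20250016 ≈ 4500, ∠ = arctan(4500/4) ≈ 89.95°
pole (s+450): 450 + j4500 → |·| = √(450²+4500²) = √20452500 ≈ 4522.4, ∠ = arctan(4500/450) ≈ 84.29°
|L| = 50 · 4500 / 2.0351e+07 ≈ 0.011056
Gain = 20 log₁₀(0.011056) ≈ -39.13 dB

-39.1 dB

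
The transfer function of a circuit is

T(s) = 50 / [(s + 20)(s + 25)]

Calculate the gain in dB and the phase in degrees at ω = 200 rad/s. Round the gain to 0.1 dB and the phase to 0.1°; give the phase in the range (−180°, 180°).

At s = jω = j200:
pole (s+20): 20 + j200 → |·| = √(20²+200²) = √40400 ≈ 201, ∠ = arctan(200/20) ≈ 84.29°
pole (s+25): 25 + j200 → |·| = √(25²+200²) = √40625 ≈ 201.56, ∠ = arctan(200/25) ≈ 82.87°
|T| = 50 / 40514 ≈ 0.0012341
Gain = 20 log₁₀(0.0012341) ≈ -58.17 dB
∠T = 0.00° − 167.16° = -167.16°

-58.2 dB, -167.2°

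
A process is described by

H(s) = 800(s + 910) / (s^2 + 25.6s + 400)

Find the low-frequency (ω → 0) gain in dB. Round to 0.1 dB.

H(0) = 800·910 / 400 = 1820
20 log₁₀(1820) ≈ 65.20 dB

65.2 dB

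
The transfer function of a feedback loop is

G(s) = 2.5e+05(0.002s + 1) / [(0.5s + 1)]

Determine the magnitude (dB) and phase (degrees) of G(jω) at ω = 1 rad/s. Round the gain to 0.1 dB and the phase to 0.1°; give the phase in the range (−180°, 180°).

At ω = 1 rad/s:
zero (1 + j1·0.002) = 1 + j0.002 → |·| ≈ 1, ∠ ≈ 0.11°
pole (1 + j1·0.5) = 1 + j0.5 → |·| ≈ 1.118, ∠ ≈ 26.57°
|G| = 2.5e+05 · 1 / (1.118) ≈ 2.2361e+05
Gain = 20 log₁₀(2.2361e+05) ≈ 106.99 dB
∠G = (0.11°) − (26.57°) = -26.46°

107.0 dB, -26.5°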